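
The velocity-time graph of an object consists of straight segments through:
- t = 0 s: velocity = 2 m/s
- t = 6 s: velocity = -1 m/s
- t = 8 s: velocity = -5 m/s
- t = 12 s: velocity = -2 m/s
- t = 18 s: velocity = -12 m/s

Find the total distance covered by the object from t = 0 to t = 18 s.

Distance (not displacement) is the total path length: add the absolute areas under v-t.
0–6 s: v = 0 at t = 4 s; triangle areas 4 + 1 = 5 m
6–8 s: |½(-1 + -5)(2)| = 6 m
8–12 s: |½(-5 + -2)(4)| = 14 m
12–18 s: |½(-2 + -12)(6)| = 42 m
Total distance = 67 m

67 m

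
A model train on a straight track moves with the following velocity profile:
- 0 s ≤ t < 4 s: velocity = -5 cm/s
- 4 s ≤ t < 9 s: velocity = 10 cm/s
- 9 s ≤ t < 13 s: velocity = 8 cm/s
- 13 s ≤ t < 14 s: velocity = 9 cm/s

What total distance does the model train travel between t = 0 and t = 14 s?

111 cm

Distance (not displacement) is the total path length: add the absolute areas under v-t.
0–4 s: |-5| × 4 = 20 cm
4–9 s: |10| × 5 = 50 cm
9–13 s: |8| × 4 = 32 cm
13–14 s: |9| × 1 = 9 cm
Total distance = 111 cm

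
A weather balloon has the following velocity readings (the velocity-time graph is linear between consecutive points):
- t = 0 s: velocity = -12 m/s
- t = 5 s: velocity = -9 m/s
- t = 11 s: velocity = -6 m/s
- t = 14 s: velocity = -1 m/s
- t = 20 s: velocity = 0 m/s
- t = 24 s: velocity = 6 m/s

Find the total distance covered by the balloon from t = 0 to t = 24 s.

123 m

Distance (not displacement) is the total path length: add the absolute areas under v-t.
0–5 s: |½(-12 + -9)(5)| = 52.5 m
5–11 s: |½(-9 + -6)(6)| = 45 m
11–14 s: |½(-6 + -1)(3)| = 10.5 m
14–20 s: |½(-1 + 0)(6)| = 3 m
20–24 s: |½(0 + 6)(4)| = 12 m
Total distance = 123 m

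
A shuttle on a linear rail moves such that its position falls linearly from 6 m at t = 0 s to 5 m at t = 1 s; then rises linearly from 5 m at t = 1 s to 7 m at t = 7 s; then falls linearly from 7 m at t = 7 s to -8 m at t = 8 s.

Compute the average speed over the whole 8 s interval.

Average speed = (total path length)/(elapsed time); on a piecewise-linear x-t graph the path length is Σ|Δx|.
0–1 s: |Δx| = |5 − 6| = 1 m
1–7 s: |Δx| = |7 − 5| = 2 m
7–8 s: |Δx| = |-8 − 7| = 15 m
Total path = 18 m; average speed = 18/8 = 2.25 m/s.

2.25 m/s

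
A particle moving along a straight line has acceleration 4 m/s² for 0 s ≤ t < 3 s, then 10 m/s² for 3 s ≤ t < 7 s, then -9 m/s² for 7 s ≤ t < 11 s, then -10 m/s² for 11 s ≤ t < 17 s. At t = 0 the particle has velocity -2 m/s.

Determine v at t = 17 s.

Δv equals the area under the a-t graph; then v = v₀ + Δv.
0–3 s: 4 × 3 = 12 m/s
3–7 s: 10 × 4 = 40 m/s
7–11 s: -9 × 4 = -36 m/s
11–17 s: -10 × 6 = -60 m/s
Δv = -44 m/s, so v(17) = -2 + (-44) = -46 m/s.

-46 m/s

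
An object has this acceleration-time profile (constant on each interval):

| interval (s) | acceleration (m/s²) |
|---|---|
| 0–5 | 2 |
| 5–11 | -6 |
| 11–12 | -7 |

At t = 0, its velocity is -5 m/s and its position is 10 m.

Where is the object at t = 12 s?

-102.5 m

On each constant-a segment, Δv = aΔt and Δx = v₀Δt + ½aΔt²; chain segment to segment.
0–5 s: v starts -5 m/s; Δx = -5·5 + ½·2·5² = 0 m; v ends 5 m/s.
5–11 s: v starts 5 m/s; Δx = 5·6 + ½·-6·6² = -78 m; v ends -31 m/s.
11–12 s: v starts -31 m/s; Δx = -31·1 + ½·-7·1² = -34.5 m; v ends -38 m/s.
x(12) = 10 + Σ Δx = -102.5 m.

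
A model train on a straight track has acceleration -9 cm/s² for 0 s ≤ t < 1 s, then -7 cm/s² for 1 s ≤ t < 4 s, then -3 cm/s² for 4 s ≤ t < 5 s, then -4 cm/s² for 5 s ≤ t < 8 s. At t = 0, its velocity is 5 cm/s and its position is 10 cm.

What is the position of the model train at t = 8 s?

On each constant-a segment, Δv = aΔt and Δx = v₀Δt + ½aΔt²; chain segment to segment.
0–1 s: v starts 5 cm/s; Δx = 5·1 + ½·-9·1² = 0.5 cm; v ends -4 cm/s.
1–4 s: v starts -4 cm/s; Δx = -4·3 + ½·-7·3² = -43.5 cm; v ends -25 cm/s.
4–5 s: v starts -25 cm/s; Δx = -25·1 + ½·-3·1² = -26.5 cm; v ends -28 cm/s.
5–8 s: v starts -28 cm/s; Δx = -28·3 + ½·-4·3² = -102 cm; v ends -40 cm/s.
x(8) = 10 + Σ Δx = -161.5 cm.

-161.5 cm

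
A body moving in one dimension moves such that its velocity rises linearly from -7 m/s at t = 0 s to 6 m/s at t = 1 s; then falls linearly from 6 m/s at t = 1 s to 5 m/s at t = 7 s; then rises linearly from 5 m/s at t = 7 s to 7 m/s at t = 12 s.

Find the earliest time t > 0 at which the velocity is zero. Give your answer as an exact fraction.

v changes sign on 0–1 s (from -7 to 6); the graph is linear there, so v = 0 at t = 0 + (7)·(1 − 0)/(6 − -7) = 7/13 s.

t = 7/13 s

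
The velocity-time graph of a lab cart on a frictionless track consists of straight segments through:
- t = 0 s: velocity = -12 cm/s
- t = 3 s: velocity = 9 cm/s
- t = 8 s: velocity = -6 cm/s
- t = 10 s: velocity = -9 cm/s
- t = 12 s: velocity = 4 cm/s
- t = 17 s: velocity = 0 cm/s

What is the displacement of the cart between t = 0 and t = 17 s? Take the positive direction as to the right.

Displacement is the signed area under the v-t curve.
0–3 s: ½(-12 + 9)(3) = -4.5 cm
3–8 s: ½(9 + -6)(5) = 7.5 cm
8–10 s: ½(-6 + -9)(2) = -15 cm
10–12 s: ½(-9 + 4)(2) = -5 cm
12–17 s: ½(4 + 0)(5) = 10 cm
Net displacement = -7 cm

-7 cm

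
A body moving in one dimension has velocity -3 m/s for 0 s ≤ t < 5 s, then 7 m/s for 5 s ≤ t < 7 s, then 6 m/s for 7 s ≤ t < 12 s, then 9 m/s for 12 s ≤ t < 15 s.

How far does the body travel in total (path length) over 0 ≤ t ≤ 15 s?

Distance (not displacement) is the total path length: add the absolute areas under v-t.
0–5 s: |-3| × 5 = 15 m
5–7 s: |7| × 2 = 14 m
7–12 s: |6| × 5 = 30 m
12–15 s: |9| × 3 = 27 m
Total distance = 86 m

86 m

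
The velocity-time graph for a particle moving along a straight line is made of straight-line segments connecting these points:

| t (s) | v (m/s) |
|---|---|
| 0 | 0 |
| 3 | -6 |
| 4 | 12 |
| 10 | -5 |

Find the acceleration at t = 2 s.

-2 m/s²

Acceleration is the slope of the v-t graph on 0–3 s: (-6 − 0)/(3 − 0) = -2 m/s².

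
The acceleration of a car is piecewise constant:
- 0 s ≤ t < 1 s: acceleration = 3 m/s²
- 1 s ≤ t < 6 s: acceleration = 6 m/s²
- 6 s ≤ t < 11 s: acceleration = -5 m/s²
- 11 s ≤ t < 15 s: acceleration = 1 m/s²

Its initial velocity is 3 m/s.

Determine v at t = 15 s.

15 m/s

Δv equals the area under the a-t graph; then v = v₀ + Δv.
0–1 s: 3 × 1 = 3 m/s
1–6 s: 6 × 5 = 30 m/s
6–11 s: -5 × 5 = -25 m/s
11–15 s: 1 × 4 = 4 m/s
Δv = 12 m/s, so v(15) = 3 + (12) = 15 m/s.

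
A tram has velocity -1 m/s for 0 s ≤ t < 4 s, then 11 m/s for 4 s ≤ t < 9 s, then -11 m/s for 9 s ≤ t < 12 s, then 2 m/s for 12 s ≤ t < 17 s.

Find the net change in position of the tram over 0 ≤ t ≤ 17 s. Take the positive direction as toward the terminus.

Net displacement equals the area under the velocity-time graph (areas below the axis count negative).
0–4 s: -1 × 4 = -4 m
4–9 s: 11 × 5 = 55 m
9–12 s: -11 × 3 = -33 m
12–17 s: 2 × 5 = 10 m
Net displacement = 28 m

28 m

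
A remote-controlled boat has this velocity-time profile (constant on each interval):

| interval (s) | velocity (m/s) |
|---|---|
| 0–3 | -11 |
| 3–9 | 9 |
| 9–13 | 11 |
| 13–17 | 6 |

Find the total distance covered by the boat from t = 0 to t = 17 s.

155 m

Total distance travelled is ∫|v| dt — sum the magnitudes of each area piece.
0–3 s: |-11| × 3 = 33 m
3–9 s: |9| × 6 = 54 m
9–13 s: |11| × 4 = 44 m
13–17 s: |6| × 4 = 24 m
Total distance = 155 m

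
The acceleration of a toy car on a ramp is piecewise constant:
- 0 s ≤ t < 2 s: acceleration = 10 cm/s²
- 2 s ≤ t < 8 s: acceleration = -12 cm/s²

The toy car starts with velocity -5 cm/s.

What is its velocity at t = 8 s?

Δv equals the area under the a-t graph; then v = v₀ + Δv.
0–2 s: 10 × 2 = 20 cm/s
2–8 s: -12 × 6 = -72 cm/s
Δv = -52 cm/s, so v(8) = -5 + (-52) = -57 cm/s.

-57 cm/s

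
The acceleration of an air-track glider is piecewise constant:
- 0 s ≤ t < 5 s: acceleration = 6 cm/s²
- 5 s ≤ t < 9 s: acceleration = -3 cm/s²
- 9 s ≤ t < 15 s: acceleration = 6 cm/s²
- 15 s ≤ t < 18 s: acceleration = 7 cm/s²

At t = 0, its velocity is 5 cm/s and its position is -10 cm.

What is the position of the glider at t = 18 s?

660.5 cm

On each constant-a segment, Δv = aΔt and Δx = v₀Δt + ½aΔt²; chain segment to segment.
0–5 s: v starts 5 cm/s; Δx = 5·5 + ½·6·5² = 100 cm; v ends 35 cm/s.
5–9 s: v starts 35 cm/s; Δx = 35·4 + ½·-3·4² = 116 cm; v ends 23 cm/s.
9–15 s: v starts 23 cm/s; Δx = 23·6 + ½·6·6² = 246 cm; v ends 59 cm/s.
15–18 s: v starts 59 cm/s; Δx = 59·3 + ½·7·3² = 208.5 cm; v ends 80 cm/s.
x(18) = -10 + Σ Δx = 660.5 cm.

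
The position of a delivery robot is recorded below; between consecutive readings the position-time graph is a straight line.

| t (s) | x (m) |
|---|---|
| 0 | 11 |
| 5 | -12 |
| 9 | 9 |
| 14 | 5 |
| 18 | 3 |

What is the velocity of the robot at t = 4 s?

Velocity is the slope of the x-t graph on 0–5 s: (-12 − 11)/(5 − 0) = -4.6 m/s.

-4.6 m/s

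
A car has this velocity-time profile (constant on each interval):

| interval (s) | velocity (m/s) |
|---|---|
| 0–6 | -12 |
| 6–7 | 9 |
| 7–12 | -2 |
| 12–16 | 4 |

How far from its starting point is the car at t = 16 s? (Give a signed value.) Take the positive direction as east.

-57 m

Displacement is the signed area under the v-t curve.
0–6 s: -12 × 6 = -72 m
6–7 s: 9 × 1 = 9 m
7–12 s: -2 × 5 = -10 m
12–16 s: 4 × 4 = 16 m
Net displacement = -57 m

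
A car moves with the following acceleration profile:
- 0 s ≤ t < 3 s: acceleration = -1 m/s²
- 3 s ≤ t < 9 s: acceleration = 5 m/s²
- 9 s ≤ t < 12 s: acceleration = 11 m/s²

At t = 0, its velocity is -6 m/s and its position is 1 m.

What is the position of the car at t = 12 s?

On each constant-a segment, Δv = aΔt and Δx = v₀Δt + ½aΔt²; chain segment to segment.
0–3 s: v starts -6 m/s; Δx = -6·3 + ½·-1·3² = -22.5 m; v ends -9 m/s.
3–9 s: v starts -9 m/s; Δx = -9·6 + ½·5·6² = 36 m; v ends 21 m/s.
9–12 s: v starts 21 m/s; Δx = 21·3 + ½·11·3² = 112.5 m; v ends 54 m/s.
x(12) = 1 + Σ Δx = 127 m.

127 m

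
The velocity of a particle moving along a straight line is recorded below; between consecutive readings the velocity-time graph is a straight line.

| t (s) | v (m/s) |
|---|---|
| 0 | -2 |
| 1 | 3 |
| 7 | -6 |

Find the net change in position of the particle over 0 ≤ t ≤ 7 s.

-8.5 m

Displacement is the signed area under the v-t curve.
0–1 s: ½(-2 + 3)(1) = 0.5 m
1–7 s: ½(3 + -6)(6) = -9 m
Net displacement = -8.5 m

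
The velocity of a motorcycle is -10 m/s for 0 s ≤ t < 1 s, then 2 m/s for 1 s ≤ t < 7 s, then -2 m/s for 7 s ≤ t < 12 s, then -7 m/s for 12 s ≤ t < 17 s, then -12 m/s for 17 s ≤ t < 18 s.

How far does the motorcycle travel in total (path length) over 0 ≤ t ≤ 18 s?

79 m

Total distance travelled is ∫|v| dt — sum the magnitudes of each area piece.
0–1 s: |-10| × 1 = 10 m
1–7 s: |2| × 6 = 12 m
7–12 s: |-2| × 5 = 10 m
12–17 s: |-7| × 5 = 35 m
17–18 s: |-12| × 1 = 12 m
Total distance = 79 m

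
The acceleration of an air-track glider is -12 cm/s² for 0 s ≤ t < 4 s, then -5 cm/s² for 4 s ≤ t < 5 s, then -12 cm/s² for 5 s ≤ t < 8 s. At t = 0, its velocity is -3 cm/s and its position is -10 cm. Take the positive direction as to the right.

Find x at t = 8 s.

-393.5 cm

On each constant-a segment, Δv = aΔt and Δx = v₀Δt + ½aΔt²; chain segment to segment.
0–4 s: v starts -3 cm/s; Δx = -3·4 + ½·-12·4² = -108 cm; v ends -51 cm/s.
4–5 s: v starts -51 cm/s; Δx = -51·1 + ½·-5·1² = -53.5 cm; v ends -56 cm/s.
5–8 s: v starts -56 cm/s; Δx = -56·3 + ½·-12·3² = -222 cm; v ends -92 cm/s.
x(8) = -10 + Σ Δx = -393.5 cm.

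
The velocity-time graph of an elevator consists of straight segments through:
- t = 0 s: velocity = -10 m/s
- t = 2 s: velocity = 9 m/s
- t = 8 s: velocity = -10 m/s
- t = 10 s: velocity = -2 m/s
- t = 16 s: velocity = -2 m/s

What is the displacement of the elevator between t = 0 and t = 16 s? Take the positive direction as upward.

Net displacement equals the area under the velocity-time graph (areas below the axis count negative).
0–2 s: ½(-10 + 9)(2) = -1 m
2–8 s: ½(9 + -10)(6) = -3 m
8–10 s: ½(-10 + -2)(2) = -12 m
10–16 s: -2 × 6 = -12 m
Net displacement = -28 m

-28 m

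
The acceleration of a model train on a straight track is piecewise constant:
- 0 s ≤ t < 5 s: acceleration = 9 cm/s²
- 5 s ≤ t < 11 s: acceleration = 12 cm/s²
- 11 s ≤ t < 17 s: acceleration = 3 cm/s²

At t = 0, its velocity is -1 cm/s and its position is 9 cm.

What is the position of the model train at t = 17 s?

On each constant-a segment, Δv = aΔt and Δx = v₀Δt + ½aΔt²; chain segment to segment.
0–5 s: v starts -1 cm/s; Δx = -1·5 + ½·9·5² = 107.5 cm; v ends 44 cm/s.
5–11 s: v starts 44 cm/s; Δx = 44·6 + ½·12·6² = 480 cm; v ends 116 cm/s.
11–17 s: v starts 116 cm/s; Δx = 116·6 + ½·3·6² = 750 cm; v ends 134 cm/s.
x(17) = 9 + Σ Δx = 1346.5 cm.

1346.5 cm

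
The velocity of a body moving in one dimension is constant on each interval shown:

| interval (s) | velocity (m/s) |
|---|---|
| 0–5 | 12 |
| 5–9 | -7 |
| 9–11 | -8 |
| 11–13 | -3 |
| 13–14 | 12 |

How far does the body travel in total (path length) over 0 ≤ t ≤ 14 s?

Distance (not displacement) is the total path length: add the absolute areas under v-t.
0–5 s: |12| × 5 = 60 m
5–9 s: |-7| × 4 = 28 m
9–11 s: |-8| × 2 = 16 m
11–13 s: |-3| × 2 = 6 m
13–14 s: |12| × 1 = 12 m
Total distance = 122 m

122 m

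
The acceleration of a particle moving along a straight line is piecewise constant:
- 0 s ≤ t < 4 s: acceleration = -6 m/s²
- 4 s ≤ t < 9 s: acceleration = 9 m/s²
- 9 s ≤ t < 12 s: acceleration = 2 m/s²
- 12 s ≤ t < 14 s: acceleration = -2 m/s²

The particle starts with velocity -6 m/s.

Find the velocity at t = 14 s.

Δv equals the area under the a-t graph; then v = v₀ + Δv.
0–4 s: -6 × 4 = -24 m/s
4–9 s: 9 × 5 = 45 m/s
9–12 s: 2 × 3 = 6 m/s
12–14 s: -2 × 2 = -4 m/s
Δv = 23 m/s, so v(14) = -6 + (23) = 17 m/s.

17 m/s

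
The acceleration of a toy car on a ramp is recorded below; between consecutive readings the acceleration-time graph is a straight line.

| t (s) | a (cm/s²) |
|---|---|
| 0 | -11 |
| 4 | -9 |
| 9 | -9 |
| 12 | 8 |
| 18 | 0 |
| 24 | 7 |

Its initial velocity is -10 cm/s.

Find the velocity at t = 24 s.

-51.5 cm/s

Δv equals the area under the a-t graph; then v = v₀ + Δv.
0–4 s: ½(-11 + -9)(4) = -40 cm/s
4–9 s: -9 × 5 = -45 cm/s
9–12 s: ½(-9 + 8)(3) = -1.5 cm/s
12–18 s: ½(8 + 0)(6) = 24 cm/s
18–24 s: ½(0 + 7)(6) = 21 cm/s
Δv = -41.5 cm/s, so v(24) = -10 + (-41.5) = -51.5 cm/s.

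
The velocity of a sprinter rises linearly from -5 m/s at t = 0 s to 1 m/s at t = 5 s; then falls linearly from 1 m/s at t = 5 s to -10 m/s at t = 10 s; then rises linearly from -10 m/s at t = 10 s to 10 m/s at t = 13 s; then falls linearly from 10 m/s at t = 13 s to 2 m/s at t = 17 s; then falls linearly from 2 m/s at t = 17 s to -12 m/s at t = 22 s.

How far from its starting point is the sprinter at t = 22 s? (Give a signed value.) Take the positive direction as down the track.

-33.5 m

Net displacement equals the area under the velocity-time graph (areas below the axis count negative).
0–5 s: ½(-5 + 1)(5) = -10 m
5–10 s: ½(1 + -10)(5) = -22.5 m
10–13 s: ½(-10 + 10)(3) = 0 m
13–17 s: ½(10 + 2)(4) = 24 m
17–22 s: ½(2 + -12)(5) = -25 m
Net displacement = -33.5 m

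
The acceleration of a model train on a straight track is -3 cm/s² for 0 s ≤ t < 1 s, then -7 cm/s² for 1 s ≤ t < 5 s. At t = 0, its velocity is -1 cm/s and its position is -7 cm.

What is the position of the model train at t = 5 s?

On each constant-a segment, Δv = aΔt and Δx = v₀Δt + ½aΔt²; chain segment to segment.
0–1 s: v starts -1 cm/s; Δx = -1·1 + ½·-3·1² = -2.5 cm; v ends -4 cm/s.
1–5 s: v starts -4 cm/s; Δx = -4·4 + ½·-7·4² = -72 cm; v ends -32 cm/s.
x(5) = -7 + Σ Δx = -81.5 cm.

-81.5 cm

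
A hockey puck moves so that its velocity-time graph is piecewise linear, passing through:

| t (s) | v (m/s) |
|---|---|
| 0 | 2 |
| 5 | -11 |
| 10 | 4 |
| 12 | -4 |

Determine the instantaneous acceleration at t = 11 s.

-4 m/s²

Acceleration is the slope of the v-t graph on 10–12 s: (-4 − 4)/(12 − 10) = -4 m/s².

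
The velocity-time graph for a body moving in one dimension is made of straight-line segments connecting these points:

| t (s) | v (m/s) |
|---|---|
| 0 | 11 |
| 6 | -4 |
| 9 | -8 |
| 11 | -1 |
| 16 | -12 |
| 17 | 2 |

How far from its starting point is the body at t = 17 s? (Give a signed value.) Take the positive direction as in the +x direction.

Displacement is the signed area under the v-t curve.
0–6 s: ½(11 + -4)(6) = 21 m
6–9 s: ½(-4 + -8)(3) = -18 m
9–11 s: ½(-8 + -1)(2) = -9 m
11–16 s: ½(-1 + -12)(5) = -32.5 m
16–17 s: ½(-12 + 2)(1) = -5 m
Net displacement = -43.5 m

-43.5 m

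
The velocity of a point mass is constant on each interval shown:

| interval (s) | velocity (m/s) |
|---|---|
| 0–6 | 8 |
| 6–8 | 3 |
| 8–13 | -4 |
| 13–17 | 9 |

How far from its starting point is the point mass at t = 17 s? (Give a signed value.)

Net displacement equals the area under the velocity-time graph (areas below the axis count negative).
0–6 s: 8 × 6 = 48 m
6–8 s: 3 × 2 = 6 m
8–13 s: -4 × 5 = -20 m
13–17 s: 9 × 4 = 36 m
Net displacement = 70 m

70 m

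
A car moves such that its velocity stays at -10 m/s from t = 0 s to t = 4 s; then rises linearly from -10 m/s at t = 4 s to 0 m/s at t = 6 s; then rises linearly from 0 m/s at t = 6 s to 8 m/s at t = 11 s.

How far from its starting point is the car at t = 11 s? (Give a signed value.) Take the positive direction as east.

Net displacement equals the area under the velocity-time graph (areas below the axis count negative).
0–4 s: -10 × 4 = -40 m
4–6 s: ½(-10 + 0)(2) = -10 m
6–11 s: ½(0 + 8)(5) = 20 m
Net displacement = -30 m

-30 m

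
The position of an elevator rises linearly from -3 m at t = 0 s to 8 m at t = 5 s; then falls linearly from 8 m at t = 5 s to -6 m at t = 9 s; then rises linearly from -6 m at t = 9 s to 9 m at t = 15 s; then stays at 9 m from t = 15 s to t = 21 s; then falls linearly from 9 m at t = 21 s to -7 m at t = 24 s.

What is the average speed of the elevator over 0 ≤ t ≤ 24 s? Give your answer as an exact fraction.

7/3 m/s

Average speed = (total path length)/(elapsed time); on a piecewise-linear x-t graph the path length is Σ|Δx|.
0–5 s: |Δx| = |8 − -3| = 11 m
5–9 s: |Δx| = |-6 − 8| = 14 m
9–15 s: |Δx| = |9 − -6| = 15 m
15–21 s: |Δx| = |9 − 9| = 0 m
21–24 s: |Δx| = |-7 − 9| = 16 m
Total path = 56 m; average speed = 56/24 = 7/3 m/s.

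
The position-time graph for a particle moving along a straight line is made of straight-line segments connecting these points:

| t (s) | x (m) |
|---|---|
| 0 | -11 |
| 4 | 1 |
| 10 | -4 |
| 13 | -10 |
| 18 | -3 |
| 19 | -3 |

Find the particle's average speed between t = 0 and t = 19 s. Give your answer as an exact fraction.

Average speed = (total path length)/(elapsed time); on a piecewise-linear x-t graph the path length is Σ|Δx|.
0–4 s: |Δx| = |1 − -11| = 12 m
4–10 s: |Δx| = |-4 − 1| = 5 m
10–13 s: |Δx| = |-10 − -4| = 6 m
13–18 s: |Δx| = |-3 − -10| = 7 m
18–19 s: |Δx| = |-3 − -3| = 0 m
Total path = 30 m; average speed = 30/19 = 30/19 m/s.

30/19 m/s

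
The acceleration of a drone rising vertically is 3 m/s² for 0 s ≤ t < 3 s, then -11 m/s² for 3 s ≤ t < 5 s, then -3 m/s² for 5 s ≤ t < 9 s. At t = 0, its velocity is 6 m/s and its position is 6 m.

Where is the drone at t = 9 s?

On each constant-a segment, Δv = aΔt and Δx = v₀Δt + ½aΔt²; chain segment to segment.
0–3 s: v starts 6 m/s; Δx = 6·3 + ½·3·3² = 31.5 m; v ends 15 m/s.
3–5 s: v starts 15 m/s; Δx = 15·2 + ½·-11·2² = 8 m; v ends -7 m/s.
5–9 s: v starts -7 m/s; Δx = -7·4 + ½·-3·4² = -52 m; v ends -19 m/s.
x(9) = 6 + Σ Δx = -6.5 m.

-6.5 m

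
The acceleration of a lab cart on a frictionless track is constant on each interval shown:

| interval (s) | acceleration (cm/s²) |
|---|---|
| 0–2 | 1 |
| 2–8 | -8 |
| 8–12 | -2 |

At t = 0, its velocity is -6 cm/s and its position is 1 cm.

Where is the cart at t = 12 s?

-401 cm

On each constant-a segment, Δv = aΔt and Δx = v₀Δt + ½aΔt²; chain segment to segment.
0–2 s: v starts -6 cm/s; Δx = -6·2 + ½·1·2² = -10 cm; v ends -4 cm/s.
2–8 s: v starts -4 cm/s; Δx = -4·6 + ½·-8·6² = -168 cm; v ends -52 cm/s.
8–12 s: v starts -52 cm/s; Δx = -52·4 + ½·-2·4² = -224 cm; v ends -60 cm/s.
x(12) = 1 + Σ Δx = -401 cm.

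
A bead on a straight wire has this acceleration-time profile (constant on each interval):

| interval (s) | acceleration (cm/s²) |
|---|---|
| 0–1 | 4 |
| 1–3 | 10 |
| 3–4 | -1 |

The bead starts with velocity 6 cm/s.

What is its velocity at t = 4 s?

29 cm/s

Δv equals the area under the a-t graph; then v = v₀ + Δv.
0–1 s: 4 × 1 = 4 cm/s
1–3 s: 10 × 2 = 20 cm/s
3–4 s: -1 × 1 = -1 cm/s
Δv = 23 cm/s, so v(4) = 6 + (23) = 29 cm/s.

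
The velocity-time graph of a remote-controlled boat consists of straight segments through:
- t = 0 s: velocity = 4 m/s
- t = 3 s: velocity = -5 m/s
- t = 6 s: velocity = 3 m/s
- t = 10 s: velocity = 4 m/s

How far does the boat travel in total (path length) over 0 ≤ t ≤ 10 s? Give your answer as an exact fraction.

653/24 m

Distance (not displacement) is the total path length: add the absolute areas under v-t.
0–3 s: v = 0 at t = 4/3 s; triangle areas 8/3 + 25/6 = 41/6 m
3–6 s: v = 0 at t = 4.875 s; triangle areas 4.6875 + 1.6875 = 6.375 m
6–10 s: |½(3 + 4)(4)| = 14 m
Total distance = 653/24 m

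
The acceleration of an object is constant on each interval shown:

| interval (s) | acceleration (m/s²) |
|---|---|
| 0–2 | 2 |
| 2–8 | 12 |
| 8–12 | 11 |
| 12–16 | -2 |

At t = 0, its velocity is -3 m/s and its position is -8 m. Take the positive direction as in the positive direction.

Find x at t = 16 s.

1044 m

On each constant-a segment, Δv = aΔt and Δx = v₀Δt + ½aΔt²; chain segment to segment.
0–2 s: v starts -3 m/s; Δx = -3·2 + ½·2·2² = -2 m; v ends 1 m/s.
2–8 s: v starts 1 m/s; Δx = 1·6 + ½·12·6² = 222 m; v ends 73 m/s.
8–12 s: v starts 73 m/s; Δx = 73·4 + ½·11·4² = 380 m; v ends 117 m/s.
12–16 s: v starts 117 m/s; Δx = 117·4 + ½·-2·4² = 452 m; v ends 109 m/s.
x(16) = -8 + Σ Δx = 1044 m.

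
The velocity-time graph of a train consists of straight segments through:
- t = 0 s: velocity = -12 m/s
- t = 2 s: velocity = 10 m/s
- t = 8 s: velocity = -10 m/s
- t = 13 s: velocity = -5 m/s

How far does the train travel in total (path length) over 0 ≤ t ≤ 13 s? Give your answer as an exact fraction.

1729/22 m

Total distance travelled is ∫|v| dt — sum the magnitudes of each area piece.
0–2 s: v = 0 at t = 12/11 s; triangle areas 72/11 + 50/11 = 122/11 m
2–8 s: v = 0 at t = 5 s; triangle areas 15 + 15 = 30 m
8–13 s: |½(-10 + -5)(5)| = 37.5 m
Total distance = 1729/22 m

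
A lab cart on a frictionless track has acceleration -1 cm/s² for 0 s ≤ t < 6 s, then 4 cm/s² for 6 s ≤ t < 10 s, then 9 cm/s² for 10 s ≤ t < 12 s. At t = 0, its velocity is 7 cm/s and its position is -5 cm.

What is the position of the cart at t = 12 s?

107 cm

On each constant-a segment, Δv = aΔt and Δx = v₀Δt + ½aΔt²; chain segment to segment.
0–6 s: v starts 7 cm/s; Δx = 7·6 + ½·-1·6² = 24 cm; v ends 1 cm/s.
6–10 s: v starts 1 cm/s; Δx = 1·4 + ½·4·4² = 36 cm; v ends 17 cm/s.
10–12 s: v starts 17 cm/s; Δx = 17·2 + ½·9·2² = 52 cm; v ends 35 cm/s.
x(12) = -5 + Σ Δx = 107 cm.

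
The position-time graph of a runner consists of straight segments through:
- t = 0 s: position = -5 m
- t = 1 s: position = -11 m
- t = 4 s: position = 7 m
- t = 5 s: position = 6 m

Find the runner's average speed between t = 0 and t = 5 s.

Average speed = (total path length)/(elapsed time); on a piecewise-linear x-t graph the path length is Σ|Δx|.
0–1 s: |Δx| = |-11 − -5| = 6 m
1–4 s: |Δx| = |7 − -11| = 18 m
4–5 s: |Δx| = |6 − 7| = 1 m
Total path = 25 m; average speed = 25/5 = 5 m/s.

5 m/s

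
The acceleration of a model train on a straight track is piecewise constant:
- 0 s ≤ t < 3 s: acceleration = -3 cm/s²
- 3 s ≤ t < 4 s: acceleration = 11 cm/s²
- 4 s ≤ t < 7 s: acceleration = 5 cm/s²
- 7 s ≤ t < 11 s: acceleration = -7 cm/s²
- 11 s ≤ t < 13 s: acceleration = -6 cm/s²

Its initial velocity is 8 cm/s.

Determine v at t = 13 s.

-15 cm/s

Δv equals the area under the a-t graph; then v = v₀ + Δv.
0–3 s: -3 × 3 = -9 cm/s
3–4 s: 11 × 1 = 11 cm/s
4–7 s: 5 × 3 = 15 cm/s
7–11 s: -7 × 4 = -28 cm/s
11–13 s: -6 × 2 = -12 cm/s
Δv = -23 cm/s, so v(13) = 8 + (-23) = -15 cm/s.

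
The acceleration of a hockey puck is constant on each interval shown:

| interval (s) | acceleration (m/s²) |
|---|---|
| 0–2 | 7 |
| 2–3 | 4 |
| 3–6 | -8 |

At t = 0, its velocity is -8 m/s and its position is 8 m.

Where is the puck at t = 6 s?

8 m

On each constant-a segment, Δv = aΔt and Δx = v₀Δt + ½aΔt²; chain segment to segment.
0–2 s: v starts -8 m/s; Δx = -8·2 + ½·7·2² = -2 m; v ends 6 m/s.
2–3 s: v starts 6 m/s; Δx = 6·1 + ½·4·1² = 8 m; v ends 10 m/s.
3–6 s: v starts 10 m/s; Δx = 10·3 + ½·-8·3² = -6 m; v ends -14 m/s.
x(6) = 8 + Σ Δx = 8 m.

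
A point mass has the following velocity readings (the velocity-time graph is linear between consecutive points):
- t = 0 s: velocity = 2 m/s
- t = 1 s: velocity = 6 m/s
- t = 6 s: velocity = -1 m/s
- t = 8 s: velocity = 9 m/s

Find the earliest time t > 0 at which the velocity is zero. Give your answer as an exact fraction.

v changes sign on 1–6 s (from 6 to -1); the graph is linear there, so v = 0 at t = 1 + (-6)·(6 − 1)/(-1 − 6) = 37/7 s.

t = 37/7 s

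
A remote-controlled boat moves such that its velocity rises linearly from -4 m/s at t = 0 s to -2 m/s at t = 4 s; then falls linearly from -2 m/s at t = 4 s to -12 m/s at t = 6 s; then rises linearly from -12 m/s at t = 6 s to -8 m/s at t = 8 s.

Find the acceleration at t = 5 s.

Acceleration is the slope of the v-t graph on 4–6 s: (-12 − -2)/(6 − 4) = -5 m/s².

-5 m/s²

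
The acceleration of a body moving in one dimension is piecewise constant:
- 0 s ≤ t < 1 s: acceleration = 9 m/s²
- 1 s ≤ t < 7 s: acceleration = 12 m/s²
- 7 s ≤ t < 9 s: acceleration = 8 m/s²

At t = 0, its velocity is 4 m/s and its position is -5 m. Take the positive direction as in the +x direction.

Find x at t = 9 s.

483.5 m

On each constant-a segment, Δv = aΔt and Δx = v₀Δt + ½aΔt²; chain segment to segment.
0–1 s: v starts 4 m/s; Δx = 4·1 + ½·9·1² = 8.5 m; v ends 13 m/s.
1–7 s: v starts 13 m/s; Δx = 13·6 + ½·12·6² = 294 m; v ends 85 m/s.
7–9 s: v starts 85 m/s; Δx = 85·2 + ½·8·2² = 186 m; v ends 101 m/s.
x(9) = -5 + Σ Δx = 483.5 m.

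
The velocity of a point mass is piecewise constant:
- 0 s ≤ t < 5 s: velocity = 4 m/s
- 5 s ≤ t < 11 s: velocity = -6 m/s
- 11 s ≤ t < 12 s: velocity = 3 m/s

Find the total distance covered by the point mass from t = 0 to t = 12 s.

59 m

Distance (not displacement) is the total path length: add the absolute areas under v-t.
0–5 s: |4| × 5 = 20 m
5–11 s: |-6| × 6 = 36 m
11–12 s: |3| × 1 = 3 m
Total distance = 59 m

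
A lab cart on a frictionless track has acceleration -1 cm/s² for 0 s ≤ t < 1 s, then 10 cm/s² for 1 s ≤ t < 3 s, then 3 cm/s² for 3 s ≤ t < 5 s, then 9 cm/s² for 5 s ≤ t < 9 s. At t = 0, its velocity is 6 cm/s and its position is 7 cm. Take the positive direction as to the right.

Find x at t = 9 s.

On each constant-a segment, Δv = aΔt and Δx = v₀Δt + ½aΔt²; chain segment to segment.
0–1 s: v starts 6 cm/s; Δx = 6·1 + ½·-1·1² = 5.5 cm; v ends 5 cm/s.
1–3 s: v starts 5 cm/s; Δx = 5·2 + ½·10·2² = 30 cm; v ends 25 cm/s.
3–5 s: v starts 25 cm/s; Δx = 25·2 + ½·3·2² = 56 cm; v ends 31 cm/s.
5–9 s: v starts 31 cm/s; Δx = 31·4 + ½·9·4² = 196 cm; v ends 67 cm/s.
x(9) = 7 + Σ Δx = 294.5 cm.

294.5 cm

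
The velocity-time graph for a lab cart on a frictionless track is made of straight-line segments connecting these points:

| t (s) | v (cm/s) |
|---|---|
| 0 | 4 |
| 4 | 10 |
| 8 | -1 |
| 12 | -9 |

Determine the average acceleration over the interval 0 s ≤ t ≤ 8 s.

Average acceleration = Δv/Δt = (-1 − 4)/(8 − 0) = -0.625 cm/s².

-0.625 cm/s²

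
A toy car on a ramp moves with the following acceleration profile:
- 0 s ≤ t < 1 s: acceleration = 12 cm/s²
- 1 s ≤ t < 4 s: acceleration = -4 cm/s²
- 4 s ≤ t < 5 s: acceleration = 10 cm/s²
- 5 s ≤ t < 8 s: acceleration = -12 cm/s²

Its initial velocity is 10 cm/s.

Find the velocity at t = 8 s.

-16 cm/s

Δv equals the area under the a-t graph; then v = v₀ + Δv.
0–1 s: 12 × 1 = 12 cm/s
1–4 s: -4 × 3 = -12 cm/s
4–5 s: 10 × 1 = 10 cm/s
5–8 s: -12 × 3 = -36 cm/s
Δv = -26 cm/s, so v(8) = 10 + (-26) = -16 cm/s.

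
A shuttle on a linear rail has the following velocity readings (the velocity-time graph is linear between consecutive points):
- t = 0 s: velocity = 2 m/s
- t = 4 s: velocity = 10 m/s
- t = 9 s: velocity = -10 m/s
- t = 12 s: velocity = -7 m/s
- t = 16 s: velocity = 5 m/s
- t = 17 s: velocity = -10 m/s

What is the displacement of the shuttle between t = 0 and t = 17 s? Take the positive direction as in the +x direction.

-8 m

Net displacement equals the area under the velocity-time graph (areas below the axis count negative).
0–4 s: ½(2 + 10)(4) = 24 m
4–9 s: ½(10 + -10)(5) = 0 m
9–12 s: ½(-10 + -7)(3) = -25.5 m
12–16 s: ½(-7 + 5)(4) = -4 m
16–17 s: ½(5 + -10)(1) = -2.5 m
Net displacement = -8 m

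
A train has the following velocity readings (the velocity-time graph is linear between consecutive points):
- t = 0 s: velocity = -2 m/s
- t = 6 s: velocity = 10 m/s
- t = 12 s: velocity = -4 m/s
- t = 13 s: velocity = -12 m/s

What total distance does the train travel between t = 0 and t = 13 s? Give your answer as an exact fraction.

Total distance travelled is ∫|v| dt — sum the magnitudes of each area piece.
0–6 s: v = 0 at t = 1 s; triangle areas 1 + 25 = 26 m
6–12 s: v = 0 at t = 72/7 s; triangle areas 150/7 + 24/7 = 174/7 m
12–13 s: |½(-4 + -12)(1)| = 8 m
Total distance = 412/7 m

412/7 m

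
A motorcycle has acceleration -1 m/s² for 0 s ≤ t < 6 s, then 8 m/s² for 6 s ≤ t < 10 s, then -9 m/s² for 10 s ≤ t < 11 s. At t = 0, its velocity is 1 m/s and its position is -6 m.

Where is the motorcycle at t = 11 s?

48.5 m

On each constant-a segment, Δv = aΔt and Δx = v₀Δt + ½aΔt²; chain segment to segment.
0–6 s: v starts 1 m/s; Δx = 1·6 + ½·-1·6² = -12 m; v ends -5 m/s.
6–10 s: v starts -5 m/s; Δx = -5·4 + ½·8·4² = 44 m; v ends 27 m/s.
10–11 s: v starts 27 m/s; Δx = 27·1 + ½·-9·1² = 22.5 m; v ends 18 m/s.
x(11) = -6 + Σ Δx = 48.5 m.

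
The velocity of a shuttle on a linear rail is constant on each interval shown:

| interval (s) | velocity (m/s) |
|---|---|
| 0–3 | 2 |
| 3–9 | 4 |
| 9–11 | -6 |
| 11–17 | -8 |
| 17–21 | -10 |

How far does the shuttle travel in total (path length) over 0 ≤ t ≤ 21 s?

130 m

Distance (not displacement) is the total path length: add the absolute areas under v-t.
0–3 s: |2| × 3 = 6 m
3–9 s: |4| × 6 = 24 m
9–11 s: |-6| × 2 = 12 m
11–17 s: |-8| × 6 = 48 m
17–21 s: |-10| × 4 = 40 m
Total distance = 130 m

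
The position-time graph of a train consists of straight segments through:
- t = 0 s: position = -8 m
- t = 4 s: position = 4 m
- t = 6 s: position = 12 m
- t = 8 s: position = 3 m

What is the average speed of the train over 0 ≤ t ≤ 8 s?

3.625 m/s

Average speed = (total path length)/(elapsed time); on a piecewise-linear x-t graph the path length is Σ|Δx|.
0–4 s: |Δx| = |4 − -8| = 12 m
4–6 s: |Δx| = |12 − 4| = 8 m
6–8 s: |Δx| = |3 − 12| = 9 m
Total path = 29 m; average speed = 29/8 = 3.625 m/s.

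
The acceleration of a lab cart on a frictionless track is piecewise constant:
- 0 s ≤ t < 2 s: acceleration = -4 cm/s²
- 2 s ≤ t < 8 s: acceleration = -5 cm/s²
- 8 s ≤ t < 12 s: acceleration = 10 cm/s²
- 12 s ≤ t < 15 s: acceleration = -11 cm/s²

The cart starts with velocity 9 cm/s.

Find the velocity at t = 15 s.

-22 cm/s

Δv equals the area under the a-t graph; then v = v₀ + Δv.
0–2 s: -4 × 2 = -8 cm/s
2–8 s: -5 × 6 = -30 cm/s
8–12 s: 10 × 4 = 40 cm/s
12–15 s: -11 × 3 = -33 cm/s
Δv = -31 cm/s, so v(15) = 9 + (-31) = -22 cm/s.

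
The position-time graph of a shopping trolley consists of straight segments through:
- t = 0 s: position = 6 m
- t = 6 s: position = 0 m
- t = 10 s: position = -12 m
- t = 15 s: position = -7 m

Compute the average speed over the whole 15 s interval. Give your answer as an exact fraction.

Average speed = (total path length)/(elapsed time); on a piecewise-linear x-t graph the path length is Σ|Δx|.
0–6 s: |Δx| = |0 − 6| = 6 m
6–10 s: |Δx| = |-12 − 0| = 12 m
10–15 s: |Δx| = |-7 − -12| = 5 m
Total path = 23 m; average speed = 23/15 = 23/15 m/s.

23/15 m/s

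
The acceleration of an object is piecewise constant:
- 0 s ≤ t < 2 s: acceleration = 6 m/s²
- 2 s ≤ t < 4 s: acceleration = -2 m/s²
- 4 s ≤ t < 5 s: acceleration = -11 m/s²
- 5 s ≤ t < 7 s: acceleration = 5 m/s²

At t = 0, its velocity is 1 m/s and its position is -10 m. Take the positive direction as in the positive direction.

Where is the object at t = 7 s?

On each constant-a segment, Δv = aΔt and Δx = v₀Δt + ½aΔt²; chain segment to segment.
0–2 s: v starts 1 m/s; Δx = 1·2 + ½·6·2² = 14 m; v ends 13 m/s.
2–4 s: v starts 13 m/s; Δx = 13·2 + ½·-2·2² = 22 m; v ends 9 m/s.
4–5 s: v starts 9 m/s; Δx = 9·1 + ½·-11·1² = 3.5 m; v ends -2 m/s.
5–7 s: v starts -2 m/s; Δx = -2·2 + ½·5·2² = 6 m; v ends 8 m/s.
x(7) = -10 + Σ Δx = 35.5 m.

35.5 m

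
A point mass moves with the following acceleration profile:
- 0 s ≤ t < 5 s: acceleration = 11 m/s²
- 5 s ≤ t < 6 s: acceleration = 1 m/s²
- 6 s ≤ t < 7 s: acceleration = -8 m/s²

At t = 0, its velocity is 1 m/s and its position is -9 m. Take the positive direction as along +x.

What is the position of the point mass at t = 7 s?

243 m

On each constant-a segment, Δv = aΔt and Δx = v₀Δt + ½aΔt²; chain segment to segment.
0–5 s: v starts 1 m/s; Δx = 1·5 + ½·11·5² = 142.5 m; v ends 56 m/s.
5–6 s: v starts 56 m/s; Δx = 56·1 + ½·1·1² = 56.5 m; v ends 57 m/s.
6–7 s: v starts 57 m/s; Δx = 57·1 + ½·-8·1² = 53 m; v ends 49 m/s.
x(7) = -9 + Σ Δx = 243 m.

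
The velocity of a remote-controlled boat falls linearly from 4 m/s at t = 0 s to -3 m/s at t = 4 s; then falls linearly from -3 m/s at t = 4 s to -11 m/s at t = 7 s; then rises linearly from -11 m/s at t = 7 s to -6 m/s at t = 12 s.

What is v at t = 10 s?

-8 m/s

On 7–12 s the graph is linear from -11 to -6 m/s: v(10) = -11 + (-6 − -11)·(10 − 7)/(12 − 7) = -8 m/s.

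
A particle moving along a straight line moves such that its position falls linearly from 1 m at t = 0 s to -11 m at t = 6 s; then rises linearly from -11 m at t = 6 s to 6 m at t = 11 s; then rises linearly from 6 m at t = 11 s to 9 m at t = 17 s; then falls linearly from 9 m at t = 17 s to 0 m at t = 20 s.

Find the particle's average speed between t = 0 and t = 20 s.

2.05 m/s

Average speed = (total path length)/(elapsed time); on a piecewise-linear x-t graph the path length is Σ|Δx|.
0–6 s: |Δx| = |-11 − 1| = 12 m
6–11 s: |Δx| = |6 − -11| = 17 m
11–17 s: |Δx| = |9 − 6| = 3 m
17–20 s: |Δx| = |0 − 9| = 9 m
Total path = 41 m; average speed = 41/20 = 2.05 m/s.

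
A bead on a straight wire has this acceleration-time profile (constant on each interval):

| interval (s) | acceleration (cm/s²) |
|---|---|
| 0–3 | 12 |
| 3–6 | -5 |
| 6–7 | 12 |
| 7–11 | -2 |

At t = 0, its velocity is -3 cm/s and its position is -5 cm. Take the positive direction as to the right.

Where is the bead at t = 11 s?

244.5 cm

On each constant-a segment, Δv = aΔt and Δx = v₀Δt + ½aΔt²; chain segment to segment.
0–3 s: v starts -3 cm/s; Δx = -3·3 + ½·12·3² = 45 cm; v ends 33 cm/s.
3–6 s: v starts 33 cm/s; Δx = 33·3 + ½·-5·3² = 76.5 cm; v ends 18 cm/s.
6–7 s: v starts 18 cm/s; Δx = 18·1 + ½·12·1² = 24 cm; v ends 30 cm/s.
7–11 s: v starts 30 cm/s; Δx = 30·4 + ½·-2·4² = 104 cm; v ends 22 cm/s.
x(11) = -5 + Σ Δx = 244.5 cm.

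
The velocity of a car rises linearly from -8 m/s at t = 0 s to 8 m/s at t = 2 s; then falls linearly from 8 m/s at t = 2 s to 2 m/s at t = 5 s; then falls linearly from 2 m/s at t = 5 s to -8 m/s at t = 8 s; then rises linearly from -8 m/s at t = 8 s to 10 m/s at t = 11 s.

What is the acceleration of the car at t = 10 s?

6 m/s²

Acceleration is the slope of the v-t graph on 8–11 s: (10 − -8)/(11 − 8) = 6 m/s².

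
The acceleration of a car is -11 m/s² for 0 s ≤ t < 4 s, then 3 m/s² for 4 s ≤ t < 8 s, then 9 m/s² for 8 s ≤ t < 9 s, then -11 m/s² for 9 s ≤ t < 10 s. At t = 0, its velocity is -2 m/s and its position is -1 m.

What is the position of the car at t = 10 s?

-317 m

On each constant-a segment, Δv = aΔt and Δx = v₀Δt + ½aΔt²; chain segment to segment.
0–4 s: v starts -2 m/s; Δx = -2·4 + ½·-11·4² = -96 m; v ends -46 m/s.
4–8 s: v starts -46 m/s; Δx = -46·4 + ½·3·4² = -160 m; v ends -34 m/s.
8–9 s: v starts -34 m/s; Δx = -34·1 + ½·9·1² = -29.5 m; v ends -25 m/s.
9–10 s: v starts -25 m/s; Δx = -25·1 + ½·-11·1² = -30.5 m; v ends -36 m/s.
x(10) = -1 + Σ Δx = -317 m.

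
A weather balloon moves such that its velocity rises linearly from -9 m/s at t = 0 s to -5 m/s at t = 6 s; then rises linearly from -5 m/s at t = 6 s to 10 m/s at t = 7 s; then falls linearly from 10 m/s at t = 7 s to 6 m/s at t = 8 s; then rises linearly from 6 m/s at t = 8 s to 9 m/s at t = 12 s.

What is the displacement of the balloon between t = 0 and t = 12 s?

-1.5 m

Displacement is the signed area under the v-t curve.
0–6 s: ½(-9 + -5)(6) = -42 m
6–7 s: ½(-5 + 10)(1) = 2.5 m
7–8 s: ½(10 + 6)(1) = 8 m
8–12 s: ½(6 + 9)(4) = 30 m
Net displacement = -1.5 m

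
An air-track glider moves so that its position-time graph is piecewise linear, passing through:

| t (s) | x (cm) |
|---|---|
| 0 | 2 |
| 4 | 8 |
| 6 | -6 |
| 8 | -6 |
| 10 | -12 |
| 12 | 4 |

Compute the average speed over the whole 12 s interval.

3.5 cm/s

Average speed = (total path length)/(elapsed time); on a piecewise-linear x-t graph the path length is Σ|Δx|.
0–4 s: |Δx| = |8 − 2| = 6 cm
4–6 s: |Δx| = |-6 − 8| = 14 cm
6–8 s: |Δx| = |-6 − -6| = 0 cm
8–10 s: |Δx| = |-12 − -6| = 6 cm
10–12 s: |Δx| = |4 − -12| = 16 cm
Total path = 42 cm; average speed = 42/12 = 3.5 cm/s.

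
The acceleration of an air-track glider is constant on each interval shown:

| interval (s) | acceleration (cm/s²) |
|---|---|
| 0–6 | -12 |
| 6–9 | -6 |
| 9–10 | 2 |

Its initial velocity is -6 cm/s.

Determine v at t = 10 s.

Δv equals the area under the a-t graph; then v = v₀ + Δv.
0–6 s: -12 × 6 = -72 cm/s
6–9 s: -6 × 3 = -18 cm/s
9–10 s: 2 × 1 = 2 cm/s
Δv = -88 cm/s, so v(10) = -6 + (-88) = -94 cm/s.

-94 cm/s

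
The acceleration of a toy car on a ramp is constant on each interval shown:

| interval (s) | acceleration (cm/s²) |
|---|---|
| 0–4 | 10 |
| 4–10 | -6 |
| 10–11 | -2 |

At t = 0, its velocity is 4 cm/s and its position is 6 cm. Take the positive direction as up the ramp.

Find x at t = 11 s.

On each constant-a segment, Δv = aΔt and Δx = v₀Δt + ½aΔt²; chain segment to segment.
0–4 s: v starts 4 cm/s; Δx = 4·4 + ½·10·4² = 96 cm; v ends 44 cm/s.
4–10 s: v starts 44 cm/s; Δx = 44·6 + ½·-6·6² = 156 cm; v ends 8 cm/s.
10–11 s: v starts 8 cm/s; Δx = 8·1 + ½·-2·1² = 7 cm; v ends 6 cm/s.
x(11) = 6 + Σ Δx = 265 cm.

265 cm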